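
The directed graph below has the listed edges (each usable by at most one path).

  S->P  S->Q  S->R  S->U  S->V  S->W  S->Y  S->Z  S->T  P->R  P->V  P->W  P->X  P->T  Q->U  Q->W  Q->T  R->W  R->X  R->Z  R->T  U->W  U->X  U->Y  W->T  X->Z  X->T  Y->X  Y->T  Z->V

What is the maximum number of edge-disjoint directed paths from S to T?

7

Assign every edge capacity 1; by Menger, the answer equals the max flow.
Path S→T (+1); total 1.
Path S→P→T (+1); total 2.
Path S→Q→T (+1); total 3.
Path S→R→T (+1); total 4.
Path S→W→T (+1); total 5.
Path S→Y→T (+1); total 6.
Path S→U→X→T (+1); total 7.
No residual S→T path; max flow = 7.
Certifying cut of size 7: {S→P, S→Q, S→R, S→T, S→U, S→W, S→Y}.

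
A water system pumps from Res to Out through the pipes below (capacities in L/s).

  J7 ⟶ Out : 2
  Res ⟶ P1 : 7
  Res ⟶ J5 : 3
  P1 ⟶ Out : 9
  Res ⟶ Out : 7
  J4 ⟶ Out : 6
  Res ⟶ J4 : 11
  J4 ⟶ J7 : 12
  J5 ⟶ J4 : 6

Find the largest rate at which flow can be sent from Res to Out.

22

Augment Res→Out: bottleneck 7, flow now 7.
Augment Res→P1→Out: bottleneck 7, flow now 14.
Augment Res→J4→Out: bottleneck 6, flow now 20.
Augment Res→J4→J7→Out: bottleneck 2, flow now 22.
No augmenting path remains; maximum flow = 22.
In the residual graph, reachable from Res: {Res, J5, J4, J7}.
Min-cut edges: Res→P1 (7), Res→Out (7), J4→Out (6), J7→Out (2); capacity 7 + 7 + 6 + 2 = 22.
This cut is saturated, so no flow can exceed 22.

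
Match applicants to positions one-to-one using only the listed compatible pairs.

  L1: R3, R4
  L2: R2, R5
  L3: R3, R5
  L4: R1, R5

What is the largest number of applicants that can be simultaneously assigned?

Unit-capacity flow: source→left, listed edges, right→sink; max matching = max flow.
Augmenting path L1→R3 (+1); matched 1.
Augmenting path L2→R2 (+1); matched 2.
Augmenting path L3→R5 (+1); matched 3.
Augmenting path L4→R1 (+1); matched 4.
No augmenting path remains; maximum matching = 4.
König certificate: {L1, L2, L3, L4} is a vertex cover of size 4 (every listed pair touches it), so no matching can be larger.

4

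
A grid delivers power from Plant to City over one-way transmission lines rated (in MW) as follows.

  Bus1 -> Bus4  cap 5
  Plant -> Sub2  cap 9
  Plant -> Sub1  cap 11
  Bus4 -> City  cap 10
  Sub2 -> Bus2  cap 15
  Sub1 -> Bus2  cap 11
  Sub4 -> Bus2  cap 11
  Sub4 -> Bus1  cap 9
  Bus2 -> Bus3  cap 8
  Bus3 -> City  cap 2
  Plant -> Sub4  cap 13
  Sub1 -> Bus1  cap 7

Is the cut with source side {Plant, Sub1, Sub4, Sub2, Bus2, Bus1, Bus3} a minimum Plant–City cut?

Yes — it is a minimum cut (capacity 7).

Given cut capacity: 5 + 2 = 7.
Augment Plant→Sub1→Bus2→Bus3→City: bottleneck 2, flow now 2.
Augment Plant→Sub1→Bus1→Bus4→City: bottleneck 5, flow now 7.
No augmenting path remains; maximum flow = 7.
Cut capacity 7 equals the max flow, so it is a minimum cut.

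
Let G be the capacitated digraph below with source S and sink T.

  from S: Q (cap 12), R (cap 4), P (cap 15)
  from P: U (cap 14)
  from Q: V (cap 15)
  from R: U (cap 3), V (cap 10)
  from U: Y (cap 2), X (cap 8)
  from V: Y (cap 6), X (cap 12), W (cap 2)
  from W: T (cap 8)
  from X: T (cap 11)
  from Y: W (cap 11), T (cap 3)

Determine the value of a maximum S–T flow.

21

Augment S→P→U→X→T: bottleneck 8, flow now 8.
Augment S→P→U→Y→T: bottleneck 2, flow now 10.
Augment S→Q→V→W→T: bottleneck 2, flow now 12.
Augment S→Q→V→X→T: bottleneck 3, flow now 15.
Augment S→Q→V→Y→T: bottleneck 1, flow now 16.
Augment S→Q→V→Y→W→T: bottleneck 5, flow now 21.
No augmenting path remains; maximum flow = 21.
In the residual graph, reachable from S: {S, P, Q, R, U, V, X}.
Min-cut edges: U→Y (2), V→W (2), V→Y (6), X→T (11); capacity 2 + 2 + 6 + 11 = 21.
This cut is saturated, so no flow can exceed 21.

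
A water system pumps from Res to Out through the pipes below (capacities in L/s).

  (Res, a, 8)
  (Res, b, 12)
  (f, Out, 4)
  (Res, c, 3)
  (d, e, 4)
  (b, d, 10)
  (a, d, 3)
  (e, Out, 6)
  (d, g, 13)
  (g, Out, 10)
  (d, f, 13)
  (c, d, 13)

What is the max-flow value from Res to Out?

Augment Res→a→d→e→Out: bottleneck 3, flow now 3.
Augment Res→b→d→e→Out: bottleneck 1, flow now 4.
Augment Res→b→d→f→Out: bottleneck 4, flow now 8.
Augment Res→b→d→g→Out: bottleneck 5, flow now 13.
Augment Res→c→d→g→Out: bottleneck 3, flow now 16.
No augmenting path remains; maximum flow = 16.
In the residual graph, reachable from Res: {Res, a, b}.
Min-cut edges: Res→c (3), a→d (3), b→d (10); capacity 3 + 3 + 10 = 16.
This cut is saturated, so no flow can exceed 16.

16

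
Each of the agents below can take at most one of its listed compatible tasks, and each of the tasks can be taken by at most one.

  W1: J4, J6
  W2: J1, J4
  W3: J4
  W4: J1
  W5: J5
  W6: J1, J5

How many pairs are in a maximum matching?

Unit-capacity flow: source→left, listed edges, right→sink; max matching = max flow.
Augmenting path W1→J4 (+1); matched 1.
Augmenting path W2→J1 (+1); matched 2.
Augmenting path W5→J5 (+1); matched 3.
Augmenting path W3→J4→W1→J6 (+1); matched 4.
No augmenting path remains; maximum matching = 4.
König certificate: {W1, J1, J4, J5} is a vertex cover of size 4 (every listed pair touches it), so no matching can be larger.

4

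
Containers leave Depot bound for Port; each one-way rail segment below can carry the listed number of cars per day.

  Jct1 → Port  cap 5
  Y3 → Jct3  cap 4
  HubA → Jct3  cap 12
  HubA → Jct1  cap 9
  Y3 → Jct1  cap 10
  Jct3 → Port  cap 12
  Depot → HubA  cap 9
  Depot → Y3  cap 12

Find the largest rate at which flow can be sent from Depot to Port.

17

Augment Depot→Y3→Jct3→Port: bottleneck 4, flow now 4.
Augment Depot→Y3→Jct1→Port: bottleneck 5, flow now 9.
Augment Depot→HubA→Jct3→Port: bottleneck 8, flow now 17.
No augmenting path remains; maximum flow = 17.
In the residual graph, reachable from Depot: {Depot, Y3, HubA, Jct3, Jct1}.
Min-cut edges: Jct3→Port (12), Jct1→Port (5); capacity 12 + 5 = 17.
This cut is saturated, so no flow can exceed 17.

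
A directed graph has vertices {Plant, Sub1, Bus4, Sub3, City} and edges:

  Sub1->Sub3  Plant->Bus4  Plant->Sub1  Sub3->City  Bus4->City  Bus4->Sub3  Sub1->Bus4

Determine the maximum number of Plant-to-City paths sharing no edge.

2

Assign every edge capacity 1; by Menger, the answer equals the max flow.
Path Plant→Bus4→City (+1); total 1.
Path Plant→Sub1→Sub3→City (+1); total 2.
No residual Plant→City path; max flow = 2.
Certifying cut of size 2: {Plant→Bus4, Plant→Sub1}.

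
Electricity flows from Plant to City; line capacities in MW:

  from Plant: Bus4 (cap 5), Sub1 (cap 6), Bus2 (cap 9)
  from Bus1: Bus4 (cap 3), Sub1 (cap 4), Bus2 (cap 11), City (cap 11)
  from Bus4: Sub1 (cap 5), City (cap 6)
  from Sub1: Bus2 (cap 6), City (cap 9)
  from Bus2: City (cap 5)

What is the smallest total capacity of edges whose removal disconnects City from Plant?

Augment Plant→Bus4→City: bottleneck 5, flow now 5.
Augment Plant→Sub1→City: bottleneck 6, flow now 11.
Augment Plant→Bus2→City: bottleneck 5, flow now 16.
No augmenting path remains; maximum flow = 16.
By max-flow min-cut, the minimum cut capacity equals the max flow.
In the residual graph, reachable from Plant: {Plant, Bus2}.
Min-cut edges: Plant→Bus4 (5), Plant→Sub1 (6), Bus2→City (5); capacity 5 + 6 + 5 = 16.

16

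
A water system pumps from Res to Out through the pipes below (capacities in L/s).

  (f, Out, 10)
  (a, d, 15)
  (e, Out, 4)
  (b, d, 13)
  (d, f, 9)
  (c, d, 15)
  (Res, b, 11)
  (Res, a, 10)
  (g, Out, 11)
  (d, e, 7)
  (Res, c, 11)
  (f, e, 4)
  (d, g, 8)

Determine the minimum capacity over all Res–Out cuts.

Augment Res→a→d→e→Out: bottleneck 4, flow now 4.
Augment Res→a→d→f→Out: bottleneck 6, flow now 10.
Augment Res→b→d→f→Out: bottleneck 3, flow now 13.
Augment Res→b→d→g→Out: bottleneck 8, flow now 21.
No augmenting path remains; maximum flow = 21.
By max-flow min-cut, the minimum cut capacity equals the max flow.
In the residual graph, reachable from Res: {Res, a, b, c, d, e}.
Min-cut edges: d→f (9), d→g (8), e→Out (4); capacity 9 + 8 + 4 = 21.

21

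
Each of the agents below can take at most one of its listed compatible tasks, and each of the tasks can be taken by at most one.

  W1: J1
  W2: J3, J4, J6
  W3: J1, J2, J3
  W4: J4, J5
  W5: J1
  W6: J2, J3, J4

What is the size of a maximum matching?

5

Unit-capacity flow: source→left, listed edges, right→sink; max matching = max flow.
Augmenting path W1→J1 (+1); matched 1.
Augmenting path W2→J3 (+1); matched 2.
Augmenting path W3→J2 (+1); matched 3.
Augmenting path W4→J4 (+1); matched 4.
Augmenting path W6→J3→W2→J6 (+1); matched 5.
No augmenting path remains; maximum matching = 5.
König certificate: {W2, W3, W4, W6, J1} is a vertex cover of size 5 (every listed pair touches it), so no matching can be larger.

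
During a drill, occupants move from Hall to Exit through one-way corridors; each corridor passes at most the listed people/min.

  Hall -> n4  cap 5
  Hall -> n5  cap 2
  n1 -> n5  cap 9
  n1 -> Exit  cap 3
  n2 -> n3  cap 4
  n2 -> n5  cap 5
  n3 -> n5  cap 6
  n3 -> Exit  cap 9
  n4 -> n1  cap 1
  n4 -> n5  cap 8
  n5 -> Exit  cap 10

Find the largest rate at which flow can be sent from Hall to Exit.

7

Augment Hall→n5→Exit: bottleneck 2, flow now 2.
Augment Hall→n4→n1→Exit: bottleneck 1, flow now 3.
Augment Hall→n4→n5→Exit: bottleneck 4, flow now 7.
No augmenting path remains; maximum flow = 7.
In the residual graph, reachable from Hall: {Hall}.
Min-cut edges: Hall→n4 (5), Hall→n5 (2); capacity 5 + 2 = 7.
This cut is saturated, so no flow can exceed 7.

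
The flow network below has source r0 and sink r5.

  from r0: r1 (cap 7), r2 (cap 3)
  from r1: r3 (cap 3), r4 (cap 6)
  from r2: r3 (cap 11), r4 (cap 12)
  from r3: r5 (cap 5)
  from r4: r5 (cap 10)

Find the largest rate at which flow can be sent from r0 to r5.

Augment r0→r1→r3→r5: bottleneck 3, flow now 3.
Augment r0→r1→r4→r5: bottleneck 4, flow now 7.
Augment r0→r2→r3→r5: bottleneck 2, flow now 9.
Augment r0→r2→r4→r5: bottleneck 1, flow now 10.
No augmenting path remains; maximum flow = 10.
In the residual graph, reachable from r0: {r0}.
Min-cut edges: r0→r1 (7), r0→r2 (3); capacity 7 + 3 = 10.
This cut is saturated, so no flow can exceed 10.

10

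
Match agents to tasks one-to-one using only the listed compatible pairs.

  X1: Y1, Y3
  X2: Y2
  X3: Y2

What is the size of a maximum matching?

Unit-capacity flow: source→left, listed edges, right→sink; max matching = max flow.
Augmenting path X1→Y1 (+1); matched 1.
Augmenting path X2→Y2 (+1); matched 2.
No augmenting path remains; maximum matching = 2.
König certificate: {X1, Y2} is a vertex cover of size 2 (every listed pair touches it), so no matching can be larger.

2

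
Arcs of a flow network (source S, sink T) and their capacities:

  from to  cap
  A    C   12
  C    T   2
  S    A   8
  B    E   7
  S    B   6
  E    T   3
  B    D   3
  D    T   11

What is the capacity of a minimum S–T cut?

Augment S→A→C→T: bottleneck 2, flow now 2.
Augment S→B→D→T: bottleneck 3, flow now 5.
Augment S→B→E→T: bottleneck 3, flow now 8.
No augmenting path remains; maximum flow = 8.
By max-flow min-cut, the minimum cut capacity equals the max flow.
In the residual graph, reachable from S: {S, A, C}.
Min-cut edges: S→B (6), C→T (2); capacity 6 + 2 = 8.

8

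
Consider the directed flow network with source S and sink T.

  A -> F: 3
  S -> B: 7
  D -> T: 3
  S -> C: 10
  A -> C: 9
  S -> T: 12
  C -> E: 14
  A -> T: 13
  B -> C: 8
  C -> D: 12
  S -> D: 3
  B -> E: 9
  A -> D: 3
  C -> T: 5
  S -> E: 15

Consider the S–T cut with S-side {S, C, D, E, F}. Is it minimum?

Given cut capacity: 7 + 12 + 5 + 3 = 27.
Augment S→T: bottleneck 12, flow now 12.
Augment S→C→T: bottleneck 5, flow now 17.
Augment S→D→T: bottleneck 3, flow now 20.
No augmenting path remains; maximum flow = 20.
In the residual graph, reachable from S: {S, B, C, D, E}.
Min-cut edges: S→T (12), C→T (5), D→T (3); capacity 12 + 5 + 3 = 20.
Cut capacity 27 exceeds the max flow 20, so it is not minimum.

No — its capacity is 27, but the minimum cut has capacity 20.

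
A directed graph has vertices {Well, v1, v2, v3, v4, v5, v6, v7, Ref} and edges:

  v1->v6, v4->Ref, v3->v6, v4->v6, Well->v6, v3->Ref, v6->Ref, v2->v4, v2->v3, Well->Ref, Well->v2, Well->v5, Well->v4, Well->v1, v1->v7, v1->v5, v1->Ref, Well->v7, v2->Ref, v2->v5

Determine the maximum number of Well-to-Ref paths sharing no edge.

5

Assign every edge capacity 1; by Menger, the answer equals the max flow.
Path Well→Ref (+1); total 1.
Path Well→v1→Ref (+1); total 2.
Path Well→v2→Ref (+1); total 3.
Path Well→v4→Ref (+1); total 4.
Path Well→v6→Ref (+1); total 5.
No residual Well→Ref path; max flow = 5.
Certifying cut of size 5: {Well→Ref, Well→v1, Well→v2, Well→v4, Well→v6}.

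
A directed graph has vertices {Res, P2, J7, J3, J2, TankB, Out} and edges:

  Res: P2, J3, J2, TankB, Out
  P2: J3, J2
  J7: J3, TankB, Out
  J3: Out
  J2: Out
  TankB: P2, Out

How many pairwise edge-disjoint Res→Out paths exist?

Assign every edge capacity 1; by Menger, the answer equals the max flow.
Path Res→Out (+1); total 1.
Path Res→J3→Out (+1); total 2.
Path Res→J2→Out (+1); total 3.
Path Res→TankB→Out (+1); total 4.
No residual Res→Out path; max flow = 4.
Certifying cut of size 4: {J2→Out, J3→Out, Res→Out, Res→TankB}.

4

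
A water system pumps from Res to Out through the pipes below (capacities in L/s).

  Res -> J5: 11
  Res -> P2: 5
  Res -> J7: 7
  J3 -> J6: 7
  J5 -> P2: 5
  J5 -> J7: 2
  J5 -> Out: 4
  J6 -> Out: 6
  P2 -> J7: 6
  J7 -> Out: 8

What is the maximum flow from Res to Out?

Augment Res→J5→Out: bottleneck 4, flow now 4.
Augment Res→J7→Out: bottleneck 7, flow now 11.
Augment Res→J5→J7→Out: bottleneck 1, flow now 12.
No augmenting path remains; maximum flow = 12.
In the residual graph, reachable from Res: {Res, J5, P2, J7}.
Min-cut edges: J5→Out (4), J7→Out (8); capacity 4 + 8 = 12.
This cut is saturated, so no flow can exceed 12.

12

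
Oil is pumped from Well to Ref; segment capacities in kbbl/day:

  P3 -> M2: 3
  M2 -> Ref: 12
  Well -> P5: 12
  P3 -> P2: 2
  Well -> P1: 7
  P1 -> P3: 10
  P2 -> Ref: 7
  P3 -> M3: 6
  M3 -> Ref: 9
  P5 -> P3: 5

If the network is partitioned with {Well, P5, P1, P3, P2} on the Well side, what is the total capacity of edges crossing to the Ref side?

16

Edges leaving {Well, P5, P1, P3, P2}: P3→M2 (3), P3→M3 (6), P2→Ref (7).
Cut capacity = 3 + 6 + 7 = 16.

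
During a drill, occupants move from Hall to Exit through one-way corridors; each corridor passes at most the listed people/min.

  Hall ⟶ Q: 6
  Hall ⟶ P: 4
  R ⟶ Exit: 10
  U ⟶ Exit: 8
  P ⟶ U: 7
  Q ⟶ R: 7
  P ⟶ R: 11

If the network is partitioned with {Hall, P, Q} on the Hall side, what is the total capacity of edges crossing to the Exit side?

25

Edges leaving {Hall, P, Q}: P→R (11), P→U (7), Q→R (7).
Cut capacity = 11 + 7 + 7 = 25.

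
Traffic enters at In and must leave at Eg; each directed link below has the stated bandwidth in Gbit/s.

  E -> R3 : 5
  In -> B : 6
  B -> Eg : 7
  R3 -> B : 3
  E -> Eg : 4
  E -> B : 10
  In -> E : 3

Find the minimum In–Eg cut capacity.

Augment In→E→Eg: bottleneck 3, flow now 3.
Augment In→B→Eg: bottleneck 6, flow now 9.
No augmenting path remains; maximum flow = 9.
By max-flow min-cut, the minimum cut capacity equals the max flow.
In the residual graph, reachable from In: {In}.
Min-cut edges: In→E (3), In→B (6); capacity 3 + 6 = 9.

9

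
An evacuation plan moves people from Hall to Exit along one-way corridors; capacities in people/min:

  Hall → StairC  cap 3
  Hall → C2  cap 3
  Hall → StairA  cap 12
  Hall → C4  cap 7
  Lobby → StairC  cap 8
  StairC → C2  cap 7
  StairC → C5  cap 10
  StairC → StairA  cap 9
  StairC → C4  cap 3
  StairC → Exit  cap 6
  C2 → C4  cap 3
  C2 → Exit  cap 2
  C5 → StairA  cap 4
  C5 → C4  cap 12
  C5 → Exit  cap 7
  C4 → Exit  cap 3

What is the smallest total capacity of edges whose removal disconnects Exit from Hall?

8

Augment Hall→StairC→Exit: bottleneck 3, flow now 3.
Augment Hall→C2→Exit: bottleneck 2, flow now 5.
Augment Hall→C4→Exit: bottleneck 3, flow now 8.
No augmenting path remains; maximum flow = 8.
By max-flow min-cut, the minimum cut capacity equals the max flow.
In the residual graph, reachable from Hall: {Hall, C2, StairA, C4}.
Min-cut edges: Hall→StairC (3), C2→Exit (2), C4→Exit (3); capacity 3 + 2 + 3 = 8.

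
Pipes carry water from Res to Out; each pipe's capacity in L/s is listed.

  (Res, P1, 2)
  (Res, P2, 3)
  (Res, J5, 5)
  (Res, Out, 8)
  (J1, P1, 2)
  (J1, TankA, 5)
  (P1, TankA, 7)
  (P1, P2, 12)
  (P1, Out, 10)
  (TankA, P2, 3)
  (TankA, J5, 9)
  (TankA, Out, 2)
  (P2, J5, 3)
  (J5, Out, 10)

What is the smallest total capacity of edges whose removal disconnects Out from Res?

Augment Res→Out: bottleneck 8, flow now 8.
Augment Res→P1→Out: bottleneck 2, flow now 10.
Augment Res→J5→Out: bottleneck 5, flow now 15.
Augment Res→P2→J5→Out: bottleneck 3, flow now 18.
No augmenting path remains; maximum flow = 18.
By max-flow min-cut, the minimum cut capacity equals the max flow.
In the residual graph, reachable from Res: {Res}.
Min-cut edges: Res→P1 (2), Res→P2 (3), Res→J5 (5), Res→Out (8); capacity 2 + 3 + 5 + 8 = 18.

18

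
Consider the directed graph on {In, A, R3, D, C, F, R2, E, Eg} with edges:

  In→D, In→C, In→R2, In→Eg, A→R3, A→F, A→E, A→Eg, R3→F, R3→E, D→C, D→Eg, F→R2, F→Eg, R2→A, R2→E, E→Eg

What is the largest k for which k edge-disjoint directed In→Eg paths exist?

3

Assign every edge capacity 1; by Menger, the answer equals the max flow.
Path In→Eg (+1); total 1.
Path In→D→Eg (+1); total 2.
Path In→R2→A→Eg (+1); total 3.
No residual In→Eg path; max flow = 3.
Certifying cut of size 3: {In→D, In→Eg, In→R2}.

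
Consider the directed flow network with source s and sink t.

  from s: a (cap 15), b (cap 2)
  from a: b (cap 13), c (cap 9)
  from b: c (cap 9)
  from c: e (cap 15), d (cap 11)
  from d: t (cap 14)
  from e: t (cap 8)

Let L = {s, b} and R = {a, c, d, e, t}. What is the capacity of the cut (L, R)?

24

Edges leaving {s, b}: s→a (15), b→c (9).
Cut capacity = 15 + 9 = 24.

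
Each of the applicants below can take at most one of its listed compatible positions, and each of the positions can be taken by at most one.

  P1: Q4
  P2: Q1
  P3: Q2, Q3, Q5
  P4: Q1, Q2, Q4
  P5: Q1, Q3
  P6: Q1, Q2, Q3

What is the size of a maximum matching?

Unit-capacity flow: source→left, listed edges, right→sink; max matching = max flow.
Augmenting path P1→Q4 (+1); matched 1.
Augmenting path P2→Q1 (+1); matched 2.
Augmenting path P3→Q2 (+1); matched 3.
Augmenting path P5→Q3 (+1); matched 4.
Augmenting path P4→Q2→P3→Q5 (+1); matched 5.
No augmenting path remains; maximum matching = 5.
König certificate: {P3, Q1, Q2, Q3, Q4} is a vertex cover of size 5 (every listed pair touches it), so no matching can be larger.

5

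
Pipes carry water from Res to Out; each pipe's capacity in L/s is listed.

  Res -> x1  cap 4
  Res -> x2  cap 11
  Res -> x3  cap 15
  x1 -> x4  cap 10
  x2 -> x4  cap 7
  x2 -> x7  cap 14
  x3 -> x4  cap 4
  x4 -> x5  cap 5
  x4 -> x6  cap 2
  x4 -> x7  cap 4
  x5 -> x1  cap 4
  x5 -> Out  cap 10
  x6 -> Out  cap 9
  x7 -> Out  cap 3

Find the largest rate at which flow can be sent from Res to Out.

Augment Res→x2→x7→Out: bottleneck 3, flow now 3.
Augment Res→x1→x4→x5→Out: bottleneck 4, flow now 7.
Augment Res→x2→x4→x5→Out: bottleneck 1, flow now 8.
Augment Res→x2→x4→x6→Out: bottleneck 2, flow now 10.
No augmenting path remains; maximum flow = 10.
In the residual graph, reachable from Res: {Res, x1, x2, x3, x4, x7}.
Min-cut edges: x4→x5 (5), x4→x6 (2), x7→Out (3); capacity 5 + 2 + 3 = 10.
This cut is saturated, so no flow can exceed 10.

10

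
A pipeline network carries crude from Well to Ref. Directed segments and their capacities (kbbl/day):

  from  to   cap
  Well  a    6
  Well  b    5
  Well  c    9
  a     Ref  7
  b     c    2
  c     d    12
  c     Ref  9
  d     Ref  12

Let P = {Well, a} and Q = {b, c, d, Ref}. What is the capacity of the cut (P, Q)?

21

Edges leaving {Well, a}: Well→b (5), Well→c (9), a→Ref (7).
Cut capacity = 5 + 9 + 7 = 21.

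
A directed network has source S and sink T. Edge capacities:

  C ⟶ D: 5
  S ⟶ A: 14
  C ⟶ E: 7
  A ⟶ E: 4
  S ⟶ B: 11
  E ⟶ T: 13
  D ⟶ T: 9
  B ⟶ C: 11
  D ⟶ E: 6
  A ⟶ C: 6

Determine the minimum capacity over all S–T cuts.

16

Augment S→A→E→T: bottleneck 4, flow now 4.
Augment S→A→C→D→T: bottleneck 5, flow now 9.
Augment S→A→C→E→T: bottleneck 1, flow now 10.
Augment S→B→C→E→T: bottleneck 6, flow now 16.
No augmenting path remains; maximum flow = 16.
By max-flow min-cut, the minimum cut capacity equals the max flow.
In the residual graph, reachable from S: {S, A, B, C}.
Min-cut edges: A→E (4), C→D (5), C→E (7); capacity 4 + 5 + 7 = 16.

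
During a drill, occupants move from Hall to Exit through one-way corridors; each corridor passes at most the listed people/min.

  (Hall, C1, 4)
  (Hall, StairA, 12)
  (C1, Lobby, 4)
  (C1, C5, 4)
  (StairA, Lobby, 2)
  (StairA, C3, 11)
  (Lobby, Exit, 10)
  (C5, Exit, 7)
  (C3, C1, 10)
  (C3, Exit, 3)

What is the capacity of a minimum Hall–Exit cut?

13

Augment Hall→C1→Lobby→Exit: bottleneck 4, flow now 4.
Augment Hall→StairA→Lobby→Exit: bottleneck 2, flow now 6.
Augment Hall→StairA→C3→Exit: bottleneck 3, flow now 9.
Augment Hall→StairA→C3→C1→C5→Exit: bottleneck 4, flow now 13.
No augmenting path remains; maximum flow = 13.
By max-flow min-cut, the minimum cut capacity equals the max flow.
In the residual graph, reachable from Hall: {Hall, C1, StairA, C3}.
Min-cut edges: C1→Lobby (4), C1→C5 (4), StairA→Lobby (2), C3→Exit (3); capacity 4 + 4 + 2 + 3 = 13.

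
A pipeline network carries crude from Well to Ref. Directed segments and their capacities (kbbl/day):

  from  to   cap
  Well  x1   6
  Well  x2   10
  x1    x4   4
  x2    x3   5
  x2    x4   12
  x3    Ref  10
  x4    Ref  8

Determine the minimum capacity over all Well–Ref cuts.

Augment Well→x1→x4→Ref: bottleneck 4, flow now 4.
Augment Well→x2→x3→Ref: bottleneck 5, flow now 9.
Augment Well→x2→x4→Ref: bottleneck 4, flow now 13.
No augmenting path remains; maximum flow = 13.
By max-flow min-cut, the minimum cut capacity equals the max flow.
In the residual graph, reachable from Well: {Well, x1, x2, x4}.
Min-cut edges: x2→x3 (5), x4→Ref (8); capacity 5 + 8 = 13.

13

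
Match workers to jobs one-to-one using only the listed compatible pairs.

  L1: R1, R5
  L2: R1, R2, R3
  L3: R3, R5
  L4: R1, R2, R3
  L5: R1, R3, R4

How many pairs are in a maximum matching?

5

Unit-capacity flow: source→left, listed edges, right→sink; max matching = max flow.
Augmenting path L1→R1 (+1); matched 1.
Augmenting path L2→R2 (+1); matched 2.
Augmenting path L3→R3 (+1); matched 3.
Augmenting path L5→R4 (+1); matched 4.
Augmenting path L4→R1→L1→R5 (+1); matched 5.
No augmenting path remains; maximum matching = 5.
König certificate: {L1, L2, L3, L4, L5} is a vertex cover of size 5 (every listed pair touches it), so no matching can be larger.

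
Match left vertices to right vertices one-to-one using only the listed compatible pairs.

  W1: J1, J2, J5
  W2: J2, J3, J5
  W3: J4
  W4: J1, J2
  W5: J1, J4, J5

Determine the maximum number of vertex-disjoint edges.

Unit-capacity flow: source→left, listed edges, right→sink; max matching = max flow.
Augmenting path W1→J1 (+1); matched 1.
Augmenting path W2→J2 (+1); matched 2.
Augmenting path W3→J4 (+1); matched 3.
Augmenting path W5→J5 (+1); matched 4.
Augmenting path W4→J2→W2→J3 (+1); matched 5.
No augmenting path remains; maximum matching = 5.
König certificate: {W1, W2, W3, W4, W5} is a vertex cover of size 5 (every listed pair touches it), so no matching can be larger.

5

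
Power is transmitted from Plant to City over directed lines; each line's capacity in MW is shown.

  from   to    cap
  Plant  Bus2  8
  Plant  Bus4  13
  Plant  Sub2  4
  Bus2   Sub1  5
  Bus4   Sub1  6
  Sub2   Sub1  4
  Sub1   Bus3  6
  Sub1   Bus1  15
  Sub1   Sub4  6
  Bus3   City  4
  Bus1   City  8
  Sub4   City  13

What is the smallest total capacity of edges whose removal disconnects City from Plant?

15

Augment Plant→Bus2→Sub1→Bus3→City: bottleneck 4, flow now 4.
Augment Plant→Bus2→Sub1→Bus1→City: bottleneck 1, flow now 5.
Augment Plant→Bus4→Sub1→Bus1→City: bottleneck 6, flow now 11.
Augment Plant→Sub2→Sub1→Bus1→City: bottleneck 1, flow now 12.
Augment Plant→Sub2→Sub1→Sub4→City: bottleneck 3, flow now 15.
No augmenting path remains; maximum flow = 15.
By max-flow min-cut, the minimum cut capacity equals the max flow.
In the residual graph, reachable from Plant: {Plant, Bus2, Bus4}.
Min-cut edges: Plant→Sub2 (4), Bus2→Sub1 (5), Bus4→Sub1 (6); capacity 4 + 5 + 6 = 15.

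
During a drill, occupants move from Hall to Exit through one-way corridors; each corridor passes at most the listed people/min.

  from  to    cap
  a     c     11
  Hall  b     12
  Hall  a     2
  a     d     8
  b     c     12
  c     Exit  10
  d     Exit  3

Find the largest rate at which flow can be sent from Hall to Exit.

12

Augment Hall→a→c→Exit: bottleneck 2, flow now 2.
Augment Hall→b→c→Exit: bottleneck 8, flow now 10.
Augment Hall→b→c→a→d→Exit: bottleneck 2, flow now 12. (uses reverse residual edge)
No augmenting path remains; maximum flow = 12.
In the residual graph, reachable from Hall: {Hall, b, c}.
Min-cut edges: Hall→a (2), c→Exit (10); capacity 2 + 10 = 12.
This cut is saturated, so no flow can exceed 12.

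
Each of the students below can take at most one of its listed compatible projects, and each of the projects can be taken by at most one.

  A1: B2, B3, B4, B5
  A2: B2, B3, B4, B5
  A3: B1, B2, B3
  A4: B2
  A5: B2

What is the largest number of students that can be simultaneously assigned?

4

Unit-capacity flow: source→left, listed edges, right→sink; max matching = max flow.
Augmenting path A1→B2 (+1); matched 1.
Augmenting path A2→B3 (+1); matched 2.
Augmenting path A3→B1 (+1); matched 3.
Augmenting path A4→B2→A1→B4 (+1); matched 4.
No augmenting path remains; maximum matching = 4.
König certificate: {A1, A2, A3, B2} is a vertex cover of size 4 (every listed pair touches it), so no matching can be larger.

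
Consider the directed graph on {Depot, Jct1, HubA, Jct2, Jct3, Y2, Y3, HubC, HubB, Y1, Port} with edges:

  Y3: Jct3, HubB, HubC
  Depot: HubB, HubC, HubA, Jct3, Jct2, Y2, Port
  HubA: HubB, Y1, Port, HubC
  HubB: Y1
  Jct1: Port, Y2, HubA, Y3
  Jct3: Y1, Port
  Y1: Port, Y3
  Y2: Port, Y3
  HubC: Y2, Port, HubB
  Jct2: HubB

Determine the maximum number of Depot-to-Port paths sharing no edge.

6

Assign every edge capacity 1; by Menger, the answer equals the max flow.
Path Depot→Port (+1); total 1.
Path Depot→HubA→Port (+1); total 2.
Path Depot→Jct3→Port (+1); total 3.
Path Depot→Y2→Port (+1); total 4.
Path Depot→HubC→Port (+1); total 5.
Path Depot→HubB→Y1→Port (+1); total 6.
No residual Depot→Port path; max flow = 6.
Certifying cut of size 6: {Depot→HubA, Depot→HubC, Depot→Jct3, Depot→Port, Depot→Y2, HubB→Y1}.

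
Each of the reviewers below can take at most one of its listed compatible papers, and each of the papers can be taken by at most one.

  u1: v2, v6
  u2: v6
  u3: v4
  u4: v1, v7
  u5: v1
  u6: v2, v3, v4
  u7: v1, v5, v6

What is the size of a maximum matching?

Unit-capacity flow: source→left, listed edges, right→sink; max matching = max flow.
Augmenting path u1→v2 (+1); matched 1.
Augmenting path u2→v6 (+1); matched 2.
Augmenting path u3→v4 (+1); matched 3.
Augmenting path u4→v1 (+1); matched 4.
Augmenting path u6→v3 (+1); matched 5.
Augmenting path u7→v5 (+1); matched 6.
Augmenting path u5→v1→u4→v7 (+1); matched 7.
No augmenting path remains; maximum matching = 7.
König certificate: {u1, u2, u3, u4, u5, u6, u7} is a vertex cover of size 7 (every listed pair touches it), so no matching can be larger.

7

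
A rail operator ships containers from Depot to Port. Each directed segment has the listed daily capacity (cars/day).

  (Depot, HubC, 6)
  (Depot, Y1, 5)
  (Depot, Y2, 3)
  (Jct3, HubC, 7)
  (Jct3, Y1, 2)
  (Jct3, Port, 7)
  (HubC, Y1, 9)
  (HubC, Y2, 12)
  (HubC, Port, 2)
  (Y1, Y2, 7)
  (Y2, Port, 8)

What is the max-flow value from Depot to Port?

Augment Depot→HubC→Port: bottleneck 2, flow now 2.
Augment Depot→Y2→Port: bottleneck 3, flow now 5.
Augment Depot→HubC→Y2→Port: bottleneck 4, flow now 9.
Augment Depot→Y1→Y2→Port: bottleneck 1, flow now 10.
No augmenting path remains; maximum flow = 10.
In the residual graph, reachable from Depot: {Depot, HubC, Y1, Y2}.
Min-cut edges: HubC→Port (2), Y2→Port (8); capacity 2 + 8 = 10.
This cut is saturated, so no flow can exceed 10.

10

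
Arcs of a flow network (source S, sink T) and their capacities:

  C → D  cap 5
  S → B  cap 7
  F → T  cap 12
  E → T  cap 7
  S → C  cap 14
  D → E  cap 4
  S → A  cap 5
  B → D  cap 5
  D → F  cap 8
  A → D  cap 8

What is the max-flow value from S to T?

12

Augment S→A→D→E→T: bottleneck 4, flow now 4.
Augment S→A→D→F→T: bottleneck 1, flow now 5.
Augment S→B→D→F→T: bottleneck 5, flow now 10.
Augment S→C→D→F→T: bottleneck 2, flow now 12.
No augmenting path remains; maximum flow = 12.
In the residual graph, reachable from S: {S, A, B, C, D}.
Min-cut edges: D→E (4), D→F (8); capacity 4 + 8 = 12.
This cut is saturated, so no flow can exceed 12.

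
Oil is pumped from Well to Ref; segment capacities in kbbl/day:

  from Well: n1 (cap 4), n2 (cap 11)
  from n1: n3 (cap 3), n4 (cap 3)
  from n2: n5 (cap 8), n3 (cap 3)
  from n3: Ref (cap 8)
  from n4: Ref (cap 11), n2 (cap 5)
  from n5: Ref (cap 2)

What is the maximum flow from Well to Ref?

9

Augment Well→n1→n3→Ref: bottleneck 3, flow now 3.
Augment Well→n1→n4→Ref: bottleneck 1, flow now 4.
Augment Well→n2→n3→Ref: bottleneck 3, flow now 7.
Augment Well→n2→n5→Ref: bottleneck 2, flow now 9.
No augmenting path remains; maximum flow = 9.
In the residual graph, reachable from Well: {Well, n2, n5}.
Min-cut edges: Well→n1 (4), n2→n3 (3), n5→Ref (2); capacity 4 + 3 + 2 = 9.
This cut is saturated, so no flow can exceed 9.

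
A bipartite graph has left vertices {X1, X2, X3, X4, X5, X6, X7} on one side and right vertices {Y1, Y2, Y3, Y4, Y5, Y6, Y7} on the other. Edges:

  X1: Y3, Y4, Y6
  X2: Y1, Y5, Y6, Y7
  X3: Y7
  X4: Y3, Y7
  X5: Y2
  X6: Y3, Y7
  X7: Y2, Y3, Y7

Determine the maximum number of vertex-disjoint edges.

Unit-capacity flow: source→left, listed edges, right→sink; max matching = max flow.
Augmenting path X1→Y3 (+1); matched 1.
Augmenting path X2→Y1 (+1); matched 2.
Augmenting path X3→Y7 (+1); matched 3.
Augmenting path X5→Y2 (+1); matched 4.
Augmenting path X4→Y3→X1→Y4 (+1); matched 5.
No augmenting path remains; maximum matching = 5.
König certificate: {X1, X2, Y2, Y3, Y7} is a vertex cover of size 5 (every listed pair touches it), so no matching can be larger.

5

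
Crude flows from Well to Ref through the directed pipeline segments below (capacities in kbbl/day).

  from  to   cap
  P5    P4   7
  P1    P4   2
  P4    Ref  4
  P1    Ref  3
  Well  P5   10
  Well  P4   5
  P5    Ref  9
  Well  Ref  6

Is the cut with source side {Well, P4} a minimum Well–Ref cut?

Given cut capacity: 10 + 6 + 4 = 20.
Augment Well→Ref: bottleneck 6, flow now 6.
Augment Well→P5→Ref: bottleneck 9, flow now 15.
Augment Well→P4→Ref: bottleneck 4, flow now 19.
No augmenting path remains; maximum flow = 19.
In the residual graph, reachable from Well: {Well, P5, P4}.
Min-cut edges: Well→Ref (6), P5→Ref (9), P4→Ref (4); capacity 6 + 9 + 4 = 19.
Cut capacity 20 exceeds the max flow 19, so it is not minimum.

No — its capacity is 20, but the minimum cut has capacity 19.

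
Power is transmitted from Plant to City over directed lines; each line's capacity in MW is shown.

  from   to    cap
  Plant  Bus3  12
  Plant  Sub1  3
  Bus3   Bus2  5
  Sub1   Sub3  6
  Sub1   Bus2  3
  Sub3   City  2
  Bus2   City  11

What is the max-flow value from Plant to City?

8

Augment Plant→Bus3→Bus2→City: bottleneck 5, flow now 5.
Augment Plant→Sub1→Sub3→City: bottleneck 2, flow now 7.
Augment Plant→Sub1→Bus2→City: bottleneck 1, flow now 8.
No augmenting path remains; maximum flow = 8.
In the residual graph, reachable from Plant: {Plant, Bus3}.
Min-cut edges: Plant→Sub1 (3), Bus3→Bus2 (5); capacity 3 + 5 = 8.
This cut is saturated, so no flow can exceed 8.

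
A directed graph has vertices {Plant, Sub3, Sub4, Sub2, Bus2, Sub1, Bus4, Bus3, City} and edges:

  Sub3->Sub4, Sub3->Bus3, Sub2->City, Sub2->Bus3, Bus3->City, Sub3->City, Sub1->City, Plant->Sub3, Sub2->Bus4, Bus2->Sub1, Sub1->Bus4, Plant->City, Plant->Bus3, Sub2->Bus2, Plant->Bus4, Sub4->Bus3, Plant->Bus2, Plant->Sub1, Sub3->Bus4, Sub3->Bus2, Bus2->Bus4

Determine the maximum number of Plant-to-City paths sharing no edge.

Assign every edge capacity 1; by Menger, the answer equals the max flow.
Path Plant→City (+1); total 1.
Path Plant→Sub3→City (+1); total 2.
Path Plant→Sub1→City (+1); total 3.
Path Plant→Bus3→City (+1); total 4.
No residual Plant→City path; max flow = 4.
Certifying cut of size 4: {Plant→Bus3, Plant→City, Plant→Sub3, Sub1→City}.

4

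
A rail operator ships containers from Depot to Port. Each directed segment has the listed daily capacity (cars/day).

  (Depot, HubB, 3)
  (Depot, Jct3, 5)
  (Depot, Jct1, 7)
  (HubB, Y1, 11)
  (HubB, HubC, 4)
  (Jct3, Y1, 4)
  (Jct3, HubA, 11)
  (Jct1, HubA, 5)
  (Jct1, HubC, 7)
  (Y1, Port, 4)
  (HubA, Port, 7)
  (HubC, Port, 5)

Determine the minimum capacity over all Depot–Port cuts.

Augment Depot→HubB→Y1→Port: bottleneck 3, flow now 3.
Augment Depot→Jct3→Y1→Port: bottleneck 1, flow now 4.
Augment Depot→Jct3→HubA→Port: bottleneck 4, flow now 8.
Augment Depot→Jct1→HubA→Port: bottleneck 3, flow now 11.
Augment Depot→Jct1→HubC→Port: bottleneck 4, flow now 15.
No augmenting path remains; maximum flow = 15.
By max-flow min-cut, the minimum cut capacity equals the max flow.
In the residual graph, reachable from Depot: {Depot}.
Min-cut edges: Depot→HubB (3), Depot→Jct3 (5), Depot→Jct1 (7); capacity 3 + 5 + 7 = 15.

15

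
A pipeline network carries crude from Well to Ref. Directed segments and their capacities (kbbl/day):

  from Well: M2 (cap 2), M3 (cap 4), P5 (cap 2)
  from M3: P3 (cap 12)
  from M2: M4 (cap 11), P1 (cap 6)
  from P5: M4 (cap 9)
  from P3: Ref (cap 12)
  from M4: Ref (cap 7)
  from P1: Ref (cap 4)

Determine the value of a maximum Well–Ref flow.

8

Augment Well→M3→P3→Ref: bottleneck 4, flow now 4.
Augment Well→M2→M4→Ref: bottleneck 2, flow now 6.
Augment Well→P5→M4→Ref: bottleneck 2, flow now 8.
No augmenting path remains; maximum flow = 8.
In the residual graph, reachable from Well: {Well}.
Min-cut edges: Well→M3 (4), Well→M2 (2), Well→P5 (2); capacity 4 + 2 + 2 = 8.
This cut is saturated, so no flow can exceed 8.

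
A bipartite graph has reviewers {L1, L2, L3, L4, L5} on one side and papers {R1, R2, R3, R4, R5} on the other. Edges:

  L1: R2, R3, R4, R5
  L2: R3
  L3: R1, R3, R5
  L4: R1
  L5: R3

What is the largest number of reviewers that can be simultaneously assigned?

Unit-capacity flow: source→left, listed edges, right→sink; max matching = max flow.
Augmenting path L1→R2 (+1); matched 1.
Augmenting path L2→R3 (+1); matched 2.
Augmenting path L3→R1 (+1); matched 3.
Augmenting path L4→R1→L3→R5 (+1); matched 4.
No augmenting path remains; maximum matching = 4.
König certificate: {L1, L3, L4, R3} is a vertex cover of size 4 (every listed pair touches it), so no matching can be larger.

4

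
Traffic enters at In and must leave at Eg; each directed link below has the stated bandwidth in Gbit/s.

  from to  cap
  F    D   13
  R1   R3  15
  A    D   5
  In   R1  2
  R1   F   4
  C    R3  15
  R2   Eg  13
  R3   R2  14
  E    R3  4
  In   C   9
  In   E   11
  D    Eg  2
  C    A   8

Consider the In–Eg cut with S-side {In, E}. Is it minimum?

Given cut capacity: 2 + 9 + 4 = 15.
Augment In→R1→F→D→Eg: bottleneck 2, flow now 2.
Augment In→C→R3→R2→Eg: bottleneck 9, flow now 11.
Augment In→E→R3→R2→Eg: bottleneck 4, flow now 15.
No augmenting path remains; maximum flow = 15.
Cut capacity 15 equals the max flow, so it is a minimum cut.

Yes — it is a minimum cut (capacity 15).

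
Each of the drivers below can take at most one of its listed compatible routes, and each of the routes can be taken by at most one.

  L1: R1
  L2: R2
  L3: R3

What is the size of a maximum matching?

3

Unit-capacity flow: source→left, listed edges, right→sink; max matching = max flow.
Augmenting path L1→R1 (+1); matched 1.
Augmenting path L2→R2 (+1); matched 2.
Augmenting path L3→R3 (+1); matched 3.
No augmenting path remains; maximum matching = 3.
König certificate: {L1, L2, L3} is a vertex cover of size 3 (every listed pair touches it), so no matching can be larger.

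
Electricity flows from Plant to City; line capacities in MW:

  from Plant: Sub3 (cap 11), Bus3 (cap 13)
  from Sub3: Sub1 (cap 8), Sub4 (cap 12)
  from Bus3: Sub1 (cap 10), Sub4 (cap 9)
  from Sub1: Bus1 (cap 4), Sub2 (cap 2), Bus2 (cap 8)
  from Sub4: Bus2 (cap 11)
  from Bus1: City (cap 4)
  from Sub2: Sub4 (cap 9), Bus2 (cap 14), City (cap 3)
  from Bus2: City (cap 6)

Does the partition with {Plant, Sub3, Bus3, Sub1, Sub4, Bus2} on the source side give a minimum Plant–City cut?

Given cut capacity: 4 + 2 + 6 = 12.
Augment Plant→Sub3→Sub1→Bus1→City: bottleneck 4, flow now 4.
Augment Plant→Sub3→Sub1→Sub2→City: bottleneck 2, flow now 6.
Augment Plant→Sub3→Sub1→Bus2→City: bottleneck 2, flow now 8.
Augment Plant→Sub3→Sub4→Bus2→City: bottleneck 3, flow now 11.
Augment Plant→Bus3→Sub1→Bus2→City: bottleneck 1, flow now 12.
No augmenting path remains; maximum flow = 12.
Cut capacity 12 equals the max flow, so it is a minimum cut.

Yes — it is a minimum cut (capacity 12).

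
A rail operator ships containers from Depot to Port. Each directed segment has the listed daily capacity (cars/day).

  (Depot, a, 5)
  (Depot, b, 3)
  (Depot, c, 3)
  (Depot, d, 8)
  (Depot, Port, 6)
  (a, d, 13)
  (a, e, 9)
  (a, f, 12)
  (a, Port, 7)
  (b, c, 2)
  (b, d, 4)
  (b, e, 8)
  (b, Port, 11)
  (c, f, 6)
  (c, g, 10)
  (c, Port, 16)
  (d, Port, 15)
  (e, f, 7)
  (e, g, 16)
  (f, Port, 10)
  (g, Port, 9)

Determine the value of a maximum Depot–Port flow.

Augment Depot→Port: bottleneck 6, flow now 6.
Augment Depot→a→Port: bottleneck 5, flow now 11.
Augment Depot→b→Port: bottleneck 3, flow now 14.
Augment Depot→c→Port: bottleneck 3, flow now 17.
Augment Depot→d→Port: bottleneck 8, flow now 25.
No augmenting path remains; maximum flow = 25.
In the residual graph, reachable from Depot: {Depot}.
Min-cut edges: Depot→a (5), Depot→b (3), Depot→c (3), Depot→d (8), Depot→Port (6); capacity 5 + 3 + 3 + 8 + 6 = 25.
This cut is saturated, so no flow can exceed 25.

25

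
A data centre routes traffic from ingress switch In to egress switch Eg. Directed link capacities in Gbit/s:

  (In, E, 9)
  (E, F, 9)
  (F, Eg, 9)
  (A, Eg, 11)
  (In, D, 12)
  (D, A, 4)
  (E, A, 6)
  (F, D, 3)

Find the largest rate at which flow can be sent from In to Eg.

13

Augment In→E→A→Eg: bottleneck 6, flow now 6.
Augment In→E→F→Eg: bottleneck 3, flow now 9.
Augment In→D→A→Eg: bottleneck 4, flow now 13.
No augmenting path remains; maximum flow = 13.
In the residual graph, reachable from In: {In, D}.
Min-cut edges: In→E (9), D→A (4); capacity 9 + 4 = 13.
This cut is saturated, so no flow can exceed 13.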